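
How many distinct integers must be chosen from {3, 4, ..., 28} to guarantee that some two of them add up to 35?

16

A set avoiding the sum 35 can contain at most one of each pair {x, 35−x}, plus the 4 elements whose complement lies outside the range.
The integers 3, …, 17 (15 of them) are such a set: any two sum to at least 3+4 = 7 and at most 16+17 = 33 < 35.
By the pigeonhole principle, any 16th integer completes one of the 11 pairs, so 16 choices force a sum of 35.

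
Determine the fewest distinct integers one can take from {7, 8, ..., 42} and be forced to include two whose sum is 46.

Group the elements by complementary pair {x, 46−x}: {7,39}, {8,38}, {9,37}, …, giving 16 two-element pairs, the single value 23 (it cannot pair with itself since the integers are distinct), and 3 integers whose partner 46−x falls outside [7,42].
Treating each of those 20 groups as a pigeonhole, one can pick one integer per group — 20 integers — with no two summing to 46.
The 21st integer lands in an occupied pair, forcing a sum of 46.

21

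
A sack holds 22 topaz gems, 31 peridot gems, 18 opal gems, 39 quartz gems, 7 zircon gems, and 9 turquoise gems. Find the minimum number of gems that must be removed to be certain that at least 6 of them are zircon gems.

125

In the worst case for collecting zircon gems, every non-zircon gem comes out first.
There are 22 + 31 + 18 + 39 + 9 = 119 non-zircon gems altogether.
After those, each further gem must be zircon, so 119 + 6 = 125 draws guarantee 6 zircon gems.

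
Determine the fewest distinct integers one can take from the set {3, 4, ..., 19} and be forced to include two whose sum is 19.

Two chosen integers sum to 19 exactly when both halves of some pair {x, 19−x} with 3 ≤ x ≤ 19−x ≤ 16 are chosen — 7 such pairs.
The remaining 3 elements (those with no distinct partner in range) can never complete a 19-sum, so the worst case takes all of them and one from each pair: 3 + 7 = 10.
By pigeonhole, the 11th integer has to be the second member of some pair, so 10 + 1 = 11.

11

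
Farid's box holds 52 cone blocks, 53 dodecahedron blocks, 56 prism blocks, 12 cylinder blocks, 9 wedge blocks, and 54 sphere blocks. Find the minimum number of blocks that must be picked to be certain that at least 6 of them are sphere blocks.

In the worst case for collecting sphere blocks, every non-sphere block comes out first.
There are 52 + 53 + 56 + 12 + 9 = 182 non-sphere blocks altogether.
After those, each further block must be sphere, so 182 + 6 = 188 draws guarantee 6 sphere blocks.

188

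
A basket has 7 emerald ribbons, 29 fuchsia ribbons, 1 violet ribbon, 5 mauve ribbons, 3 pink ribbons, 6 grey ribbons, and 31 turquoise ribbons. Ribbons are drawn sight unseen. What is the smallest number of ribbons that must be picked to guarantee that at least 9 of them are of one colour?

39

An adversary could hand out at most 8 ribbons per colour (5 colours run out sooner): 7 + 8 + 1 + 5 + 3 + 6 + 8 = 38 ribbons and still no colour has 9.
Pigeonhole: one more ribbon lands in a colour already at 8, so 39 draws are enough and 38 are not.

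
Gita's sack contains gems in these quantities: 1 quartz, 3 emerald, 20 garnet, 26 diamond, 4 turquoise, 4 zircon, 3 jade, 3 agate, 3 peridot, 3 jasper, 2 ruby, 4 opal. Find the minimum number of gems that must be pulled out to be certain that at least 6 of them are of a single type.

Pigeonhole: put each drawn gem into a box by type. The largest draw with every box below 6 takes min(count, 5) from each type; types with fewer than 5 contribute all they have.
Σ min(cᵢ, 5) = 1 + 3 + 5 + 5 + 4 + 4 + 3 + 3 + 3 + 3 + 2 + 4 = 40.
Draw number 40 + 1 = 41 must push one box to 6.

41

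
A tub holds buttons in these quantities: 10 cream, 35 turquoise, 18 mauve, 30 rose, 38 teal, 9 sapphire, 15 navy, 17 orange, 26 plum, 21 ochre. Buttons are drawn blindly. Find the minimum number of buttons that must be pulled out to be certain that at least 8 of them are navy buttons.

In the worst case for collecting navy buttons, every non-navy button comes out first.
There are 10 + 35 + 18 + 30 + 38 + 9 + 17 + 26 + 21 = 204 non-navy buttons altogether.
After those, each further button must be navy, so 204 + 8 = 212 draws guarantee 8 navy buttons.

212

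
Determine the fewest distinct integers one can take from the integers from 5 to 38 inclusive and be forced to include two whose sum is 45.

19

Group the elements by complementary pair {x, 45−x}: {7,38}, {8,37}, {9,36}, …, giving 16 two-element pairs and 2 integers whose partner 45−x falls outside [5,38].
Treating each of those 18 groups as a pigeonhole, one can pick one integer per group — 18 integers — with no two summing to 45.
The 19th integer lands in an occupied pair, forcing a sum of 45.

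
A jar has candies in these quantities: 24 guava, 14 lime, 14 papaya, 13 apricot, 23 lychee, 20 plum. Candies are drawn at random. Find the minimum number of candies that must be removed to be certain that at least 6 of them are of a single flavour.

By the pigeonhole principle, the 6 flavours are the holes; the candies drawn are the pigeons.
To avoid 6 of any one flavour, the worst case takes at most 5 of each flavour.
That gives 5 + 5 + 5 + 5 + 5 + 5 = 30 candies with no flavour reaching 6.
The next candy forces some flavour to 6, so 30 + 1 = 31.

31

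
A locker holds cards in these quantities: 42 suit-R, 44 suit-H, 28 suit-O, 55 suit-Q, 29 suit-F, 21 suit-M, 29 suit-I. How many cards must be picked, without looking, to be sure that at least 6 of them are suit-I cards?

225

In the worst case for collecting suit-I cards, every non-suit-I card comes out first.
There are 42 + 44 + 28 + 55 + 29 + 21 = 219 non-suit-I cards altogether.
After those, each further card must be suit-I, so 219 + 6 = 225 draws guarantee 6 suit-I cards.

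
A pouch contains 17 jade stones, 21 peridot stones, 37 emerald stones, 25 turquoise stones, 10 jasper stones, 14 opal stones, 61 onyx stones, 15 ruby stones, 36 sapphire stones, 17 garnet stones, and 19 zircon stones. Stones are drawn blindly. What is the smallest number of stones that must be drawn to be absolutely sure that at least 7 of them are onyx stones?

In the worst case for collecting onyx stones, every non-onyx stone comes out first.
There are 17 + 21 + 37 + 25 + 10 + 14 + 15 + 36 + 17 + 19 = 211 non-onyx stones altogether.
After those, each further stone must be onyx, so 211 + 7 = 218 draws guarantee 7 onyx stones.

218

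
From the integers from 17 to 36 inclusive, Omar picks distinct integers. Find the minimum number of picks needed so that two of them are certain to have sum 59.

Two chosen integers sum to 59 exactly when both halves of some pair {x, 59−x} with 23 ≤ x ≤ 59−x ≤ 36 are chosen — 7 such pairs.
The remaining 6 elements (those with no distinct partner in range) can never complete a 59-sum, so the worst case takes all of them and one from each pair: 6 + 7 = 13.
By the pigeonhole principle, the 14th integer has to be the second member of some pair, so 13 + 1 = 14.

14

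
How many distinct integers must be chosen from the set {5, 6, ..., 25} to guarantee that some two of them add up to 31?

Group the elements by complementary pair {x, 31−x}: {6,25}, {7,24}, {8,23}, …, giving 10 two-element pairs and 1 integer whose partner 31−x falls outside [5,25].
By the pigeonhole principle, treating each of those 11 groups as a pigeonhole, one can pick one integer per group — 11 integers — with no two summing to 31.
The 12th integer lands in an occupied pair, forcing a sum of 31.

12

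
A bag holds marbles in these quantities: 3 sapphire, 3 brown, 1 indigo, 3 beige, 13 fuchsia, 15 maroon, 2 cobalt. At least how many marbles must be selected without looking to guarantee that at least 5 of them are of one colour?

21

By the pigeonhole principle, the 7 colours are the holes; the marbles drawn are the pigeons.
To avoid 5 of any one colour, the worst case takes at most 4 of each colour, or every marble of a colour that has fewer than 4.
That gives 3 + 3 + 1 + 3 + 4 + 4 + 2 = 20 marbles with no colour reaching 5.
The next marble forces some colour to 5, so 20 + 1 = 21.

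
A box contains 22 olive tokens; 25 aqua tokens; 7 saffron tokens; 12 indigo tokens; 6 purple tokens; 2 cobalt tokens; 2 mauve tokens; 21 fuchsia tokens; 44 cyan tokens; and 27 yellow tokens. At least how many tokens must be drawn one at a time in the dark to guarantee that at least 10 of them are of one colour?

Put each drawn token into a box by colour. The largest draw with every box below 10 takes min(count, 9) from each colour; colours with fewer than 9 contribute all they have.
Σ min(cᵢ, 9) = 9 + 9 + 7 + 9 + 6 + 2 + 2 + 9 + 9 + 9 = 71.
Draw number 71 + 1 = 72 must push one box to 10.

72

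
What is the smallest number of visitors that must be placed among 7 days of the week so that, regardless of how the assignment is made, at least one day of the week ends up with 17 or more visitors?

113

With 112 visitors one could put exactly 16 in each of the 7 days of the week, and no day of the week would reach 17.
One more visitor must land in a day of the week that already has 16, giving it 17.
So 7 × 16 + 1 = 113 visitors are required.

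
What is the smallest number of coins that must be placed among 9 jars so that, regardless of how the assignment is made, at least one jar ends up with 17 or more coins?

145

With 144 coins one could put exactly 16 in each of the 9 jars, and no jar would reach 17.
One more coin must land in a jar that already has 16, giving it 17.
So 9 × 16 + 1 = 145 coins are required.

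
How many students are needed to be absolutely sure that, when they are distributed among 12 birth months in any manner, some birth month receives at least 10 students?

With 108 students one could put exactly 9 in each of the 12 birth months, and no birth month would reach 10.
One more student must land in a birth month that already has 9, giving it 10.
So 12 × 9 + 1 = 109 students are required.

109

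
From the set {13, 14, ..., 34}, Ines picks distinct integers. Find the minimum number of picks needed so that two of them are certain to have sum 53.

15

Two chosen integers sum to 53 exactly when both halves of some pair {x, 53−x} with 19 ≤ x ≤ 53−x ≤ 34 are chosen — 8 such pairs.
The remaining 6 elements (those with no distinct partner in range) can never complete a 53-sum, so the worst case takes all of them and one from each pair: 6 + 8 = 14.
The 15th integer has to be the second member of some pair, so 14 + 1 = 15.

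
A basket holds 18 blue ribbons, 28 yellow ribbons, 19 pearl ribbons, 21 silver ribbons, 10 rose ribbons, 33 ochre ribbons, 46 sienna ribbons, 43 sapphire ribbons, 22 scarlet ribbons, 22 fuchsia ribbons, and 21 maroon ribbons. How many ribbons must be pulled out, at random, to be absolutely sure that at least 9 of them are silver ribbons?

In the worst case for collecting silver ribbons, every non-silver ribbon comes out first.
There are 18 + 28 + 19 + 10 + 33 + 46 + 43 + 22 + 22 + 21 = 262 non-silver ribbons altogether.
After those, each further ribbon must be silver, so 262 + 9 = 271 draws guarantee 9 silver ribbons.

271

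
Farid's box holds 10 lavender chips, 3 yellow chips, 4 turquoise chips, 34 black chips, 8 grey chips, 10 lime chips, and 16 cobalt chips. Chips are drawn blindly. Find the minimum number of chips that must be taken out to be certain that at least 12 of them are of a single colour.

58

An adversary could hand out at most 11 chips per colour (5 colours run out sooner): 10 + 3 + 4 + 11 + 8 + 10 + 11 = 57 chips and still no colour has 12.
By the pigeonhole principle, one more chip lands in a colour already at 11, so 58 draws are enough and 57 are not.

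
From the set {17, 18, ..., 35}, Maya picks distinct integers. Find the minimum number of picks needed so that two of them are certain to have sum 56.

A set avoiding the sum 56 can contain at most one of each pair {x, 56−x}, plus the 5 elements whose complement lies outside the range or equal to its own complement.
The integers 17, …, 28 (12 of them) are such a set: any two sum to at least 17+18 = 35 and at most 27+28 = 55 < 56.
Any 13th integer completes one of the 7 pairs, so 13 choices force a sum of 56.

13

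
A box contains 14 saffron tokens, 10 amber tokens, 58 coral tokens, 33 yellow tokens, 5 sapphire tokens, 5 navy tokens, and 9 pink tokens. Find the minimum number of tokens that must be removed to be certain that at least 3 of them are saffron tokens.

123

In the worst case for collecting saffron tokens, every non-saffron token comes out first.
There are 10 + 58 + 33 + 5 + 5 + 9 = 120 non-saffron tokens altogether.
After those, each further token must be saffron, so 120 + 3 = 123 draws guarantee 3 saffron tokens.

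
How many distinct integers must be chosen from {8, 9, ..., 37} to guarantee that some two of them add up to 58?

23

Two chosen integers sum to 58 exactly when both halves of some pair {x, 58−x} with 21 ≤ x ≤ 58−x ≤ 37 are chosen — 8 such pairs.
The remaining 14 elements (those with no distinct partner in range) can never complete a 58-sum, so the worst case takes all of them and one from each pair: 14 + 8 = 22.
The 23rd integer has to be the second member of some pair, so 22 + 1 = 23.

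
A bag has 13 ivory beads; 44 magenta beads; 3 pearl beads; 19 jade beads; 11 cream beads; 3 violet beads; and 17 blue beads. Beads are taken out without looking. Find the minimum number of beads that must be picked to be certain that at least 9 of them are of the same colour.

47

Put each drawn bead into a box by colour. The largest draw with every box below 9 takes min(count, 8) from each colour; colours with fewer than 8 contribute all they have.
Σ min(cᵢ, 8) = 8 + 8 + 3 + 8 + 8 + 3 + 8 = 46.
Draw number 46 + 1 = 47 must push one box to 9.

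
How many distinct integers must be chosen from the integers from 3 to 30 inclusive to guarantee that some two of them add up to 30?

17

Group the elements by complementary pair {x, 30−x}: {3,27}, {4,26}, {5,25}, …, giving 12 two-element pairs, the single value 15 (it cannot pair with itself since the integers are distinct), and 3 integers whose partner 30−x falls outside [3,30].
Pigeonhole: treating each of those 16 groups as a pigeonhole, one can pick one integer per group — 16 integers — with no two summing to 30.
The 17th integer lands in an occupied pair, forcing a sum of 30.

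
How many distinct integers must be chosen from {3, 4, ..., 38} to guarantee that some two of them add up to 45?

21

Two chosen integers sum to 45 exactly when both halves of some pair {x, 45−x} with 7 ≤ x ≤ 45−x ≤ 38 are chosen — 16 such pairs.
The remaining 4 elements (those with no distinct partner in range) can never complete a 45-sum, so the worst case takes all of them and one from each pair: 4 + 16 = 20.
The 21st integer has to be the second member of some pair, so 20 + 1 = 21.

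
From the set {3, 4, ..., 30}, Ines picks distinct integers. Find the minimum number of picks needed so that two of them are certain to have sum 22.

Two chosen integers sum to 22 exactly when both halves of some pair {x, 22−x} with 3 ≤ x ≤ 22−x ≤ 19 are chosen — 8 such pairs.
The remaining 12 elements (those with no distinct partner in range) can never complete a 22-sum, so the worst case takes all of them and one from each pair: 12 + 8 = 20.
The 21st integer has to be the second member of some pair, so 20 + 1 = 21.

21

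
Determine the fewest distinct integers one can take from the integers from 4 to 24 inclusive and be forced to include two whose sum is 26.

13

Two chosen integers sum to 26 exactly when both halves of some pair {x, 26−x} with 4 ≤ x ≤ 26−x ≤ 22 are chosen — 9 such pairs.
The remaining 3 elements (those with no distinct partner in range) can never complete a 26-sum, so the worst case takes all of them and one from each pair: 3 + 9 = 12.
The 13th integer has to be the second member of some pair, so 12 + 1 = 13.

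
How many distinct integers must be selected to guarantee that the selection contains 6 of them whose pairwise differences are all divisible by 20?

Integers whose pairwise differences are multiples of 20 are exactly those sharing a remainder mod 20. By the pigeonhole principle, the 20 residue classes mod 20 are the pigeonholes.
With 100 integers one could put 5 in each residue class and have no class reach 6.
The 101st integer pushes some class to 6, so 20·5 + 1 = 101.

101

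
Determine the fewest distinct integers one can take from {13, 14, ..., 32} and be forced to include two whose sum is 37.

Group the elements by complementary pair {x, 37−x}: {13,24}, {14,23}, {15,22}, …, giving 6 two-element pairs and 8 integers whose partner 37−x falls outside [13,32].
Treating each of those 14 groups as a pigeonhole, one can pick one integer per group — 14 integers — with no two summing to 37.
The 15th integer lands in an occupied pair, forcing a sum of 37.

15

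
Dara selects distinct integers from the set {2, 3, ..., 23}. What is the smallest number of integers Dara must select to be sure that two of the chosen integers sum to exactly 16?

A set avoiding the sum 16 can contain at most one of each pair {x, 16−x}, plus the 10 elements whose complement lies outside the range or equal to its own complement.
The integers 8, …, 23 (16 of them) are such a set: any two sum to at least 8+9 = 17 > 16.
By the pigeonhole principle, any 17th integer completes one of the 6 pairs, so 17 choices force a sum of 16.

17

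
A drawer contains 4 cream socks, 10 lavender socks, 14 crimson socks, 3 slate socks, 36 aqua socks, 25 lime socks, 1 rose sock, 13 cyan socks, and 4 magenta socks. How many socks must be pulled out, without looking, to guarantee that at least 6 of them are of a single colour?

38

An adversary could hand out at most 5 socks per colour (4 colours run out sooner): 4 + 5 + 5 + 3 + 5 + 5 + 1 + 5 + 4 = 37 socks and still no colour has 6.
Pigeonhole: one more sock lands in a colour already at 5, so 38 draws are enough and 37 are not.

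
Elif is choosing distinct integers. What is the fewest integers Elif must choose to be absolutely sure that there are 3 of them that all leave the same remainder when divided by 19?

39

Pigeonhole: the 19 residue classes mod 19 are the pigeonholes.
With 38 integers one could put 2 in each residue class and have no class reach 3.
The 39th integer pushes some class to 3, so 19·2 + 1 = 39.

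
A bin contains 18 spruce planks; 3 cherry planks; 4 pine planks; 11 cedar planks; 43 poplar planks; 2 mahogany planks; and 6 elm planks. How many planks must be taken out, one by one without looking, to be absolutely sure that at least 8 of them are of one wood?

37

By pigeonhole, the 7 woods are the holes; the planks drawn are the pigeons.
To avoid 8 of any one wood, the worst case takes at most 7 of each wood, or every plank of a wood that has fewer than 7.
That gives 7 + 3 + 4 + 7 + 7 + 2 + 6 = 36 planks with no wood reaching 8.
The next plank forces some wood to 8, so 36 + 1 = 37.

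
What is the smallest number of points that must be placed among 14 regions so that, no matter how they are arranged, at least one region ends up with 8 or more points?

99

With 98 points one could put exactly 7 in each of the 14 regions, and no region would reach 8.
By the pigeonhole principle, one more point must land in a region that already has 7, giving it 8.
So 14 × 7 + 1 = 99 points are required.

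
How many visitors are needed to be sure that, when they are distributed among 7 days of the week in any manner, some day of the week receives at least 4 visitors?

22

With 21 visitors one could put exactly 3 in each of the 7 days of the week, and no day of the week would reach 4.
One more visitor must land in a day of the week that already has 3, giving it 4.
So 7 × 3 + 1 = 22 visitors are required.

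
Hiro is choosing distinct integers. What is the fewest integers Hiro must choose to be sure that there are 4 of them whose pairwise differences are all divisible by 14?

Integers whose pairwise differences are multiples of 14 are exactly those sharing a remainder mod 14. The 14 residue classes mod 14 are the pigeonholes.
With 42 integers one could put 3 in each residue class and have no class reach 4.
The 43rd integer pushes some class to 4, so 14·3 + 1 = 43.

43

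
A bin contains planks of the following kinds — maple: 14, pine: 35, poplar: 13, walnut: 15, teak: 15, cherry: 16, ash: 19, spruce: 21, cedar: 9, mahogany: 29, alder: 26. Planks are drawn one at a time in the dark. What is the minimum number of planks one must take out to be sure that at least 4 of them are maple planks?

In the worst case for collecting maple planks, every non-maple plank comes out first.
There are 35 + 13 + 15 + 15 + 16 + 19 + 21 + 9 + 29 + 26 = 198 non-maple planks altogether.
After those, each further plank must be maple, so 198 + 4 = 202 draws guarantee 4 maple planks.

202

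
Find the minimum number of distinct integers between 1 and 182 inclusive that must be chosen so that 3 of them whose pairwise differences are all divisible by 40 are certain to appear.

81

Integers whose pairwise differences are multiples of 40 are exactly those sharing a remainder mod 40. The 40 residue classes mod 40 are the pigeonholes.
With 80 integers one could put 2 in each residue class and have no class reach 3.
The 81st integer pushes some class to 3, so 40·2 + 1 = 81.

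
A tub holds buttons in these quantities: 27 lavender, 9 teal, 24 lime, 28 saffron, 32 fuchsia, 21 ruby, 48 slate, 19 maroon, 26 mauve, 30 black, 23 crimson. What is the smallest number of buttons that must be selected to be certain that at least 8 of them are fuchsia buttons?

263

In the worst case for collecting fuchsia buttons, every non-fuchsia button comes out first.
There are 27 + 9 + 24 + 28 + 21 + 48 + 19 + 26 + 30 + 23 = 255 non-fuchsia buttons altogether.
After those, each further button must be fuchsia, so 255 + 8 = 263 draws guarantee 8 fuchsia buttons.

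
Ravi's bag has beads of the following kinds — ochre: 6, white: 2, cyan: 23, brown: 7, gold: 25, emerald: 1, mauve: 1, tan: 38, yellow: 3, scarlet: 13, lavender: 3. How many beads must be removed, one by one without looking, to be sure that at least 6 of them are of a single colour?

An adversary could hand out at most 5 beads per colour (5 colours run out sooner): 5 + 2 + 5 + 5 + 5 + 1 + 1 + 5 + 3 + 5 + 3 = 40 beads and still no colour has 6.
By the pigeonhole principle, one more bead lands in a colour already at 5, so 41 draws are enough and 40 are not.

41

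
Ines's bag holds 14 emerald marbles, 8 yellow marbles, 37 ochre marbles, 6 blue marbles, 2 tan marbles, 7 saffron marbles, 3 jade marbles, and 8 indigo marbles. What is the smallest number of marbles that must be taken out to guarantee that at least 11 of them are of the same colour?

55

An adversary could hand out at most 10 marbles per colour (6 colours run out sooner): 10 + 8 + 10 + 6 + 2 + 7 + 3 + 8 = 54 marbles and still no colour has 11.
One more marble lands in a colour already at 10, so 55 draws are enough and 54 are not.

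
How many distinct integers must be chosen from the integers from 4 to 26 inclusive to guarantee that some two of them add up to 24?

A set avoiding the sum 24 can contain at most one of each pair {x, 24−x}, plus the 7 elements whose complement lies outside the range or equal to its own complement.
The integers 12, …, 26 (15 of them) are such a set: any two sum to at least 12+13 = 25 > 24.
Pigeonhole: any 16th integer completes one of the 8 pairs, so 16 choices force a sum of 24.

16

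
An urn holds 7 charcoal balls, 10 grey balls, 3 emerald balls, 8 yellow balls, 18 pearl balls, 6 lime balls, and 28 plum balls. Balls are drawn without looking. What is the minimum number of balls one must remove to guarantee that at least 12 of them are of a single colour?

57

By the pigeonhole principle, put each drawn ball into a box by colour. The largest draw with every box below 12 takes min(count, 11) from each colour; colours with fewer than 11 contribute all they have.
Σ min(cᵢ, 11) = 7 + 10 + 3 + 8 + 11 + 6 + 11 = 56.
Draw number 56 + 1 = 57 must push one box to 12.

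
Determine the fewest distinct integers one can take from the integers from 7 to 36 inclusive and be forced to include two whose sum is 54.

Two chosen integers sum to 54 exactly when both halves of some pair {x, 54−x} with 18 ≤ x ≤ 54−x ≤ 36 are chosen — 9 such pairs.
The remaining 12 elements (those with no distinct partner in range) can never complete a 54-sum, so the worst case takes all of them and one from each pair: 12 + 9 = 21.
The 22nd integer has to be the second member of some pair, so 21 + 1 = 22.

22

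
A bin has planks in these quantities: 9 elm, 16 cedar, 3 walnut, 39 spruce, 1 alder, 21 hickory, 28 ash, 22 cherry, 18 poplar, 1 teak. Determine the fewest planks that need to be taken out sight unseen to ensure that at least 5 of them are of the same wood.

34

Pigeonhole: the 10 woods are the holes; the planks drawn are the pigeons.
To avoid 5 of any one wood, the worst case takes at most 4 of each wood, or every plank of a wood that has fewer than 4.
That gives 4 + 4 + 3 + 4 + 1 + 4 + 4 + 4 + 4 + 1 = 33 planks with no wood reaching 5.
The next plank forces some wood to 5, so 33 + 1 = 34.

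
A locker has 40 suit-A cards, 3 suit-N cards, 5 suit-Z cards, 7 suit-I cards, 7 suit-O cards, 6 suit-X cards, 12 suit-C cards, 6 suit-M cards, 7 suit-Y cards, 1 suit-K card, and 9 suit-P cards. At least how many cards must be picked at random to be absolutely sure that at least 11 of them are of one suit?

By pigeonhole, the 11 suits are the holes; the cards drawn are the pigeons.
To avoid 11 of any one suit, the worst case takes at most 10 of each suit, or every card of a suit that has fewer than 10.
That gives 10 + 3 + 5 + 7 + 7 + 6 + 10 + 6 + 7 + 1 + 9 = 71 cards with no suit reaching 11.
The next card forces some suit to 11, so 71 + 1 = 72.

72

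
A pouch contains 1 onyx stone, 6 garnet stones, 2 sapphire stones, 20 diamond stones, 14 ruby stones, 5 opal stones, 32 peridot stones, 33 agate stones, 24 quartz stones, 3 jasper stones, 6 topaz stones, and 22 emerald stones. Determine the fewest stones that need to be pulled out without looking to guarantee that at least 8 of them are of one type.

66

By pigeonhole, the 12 types are the holes; the stones drawn are the pigeons.
To avoid 8 of any one type, the worst case takes at most 7 of each type, or every stone of a type that has fewer than 7.
That gives 1 + 6 + 2 + 7 + 7 + 5 + 7 + 7 + 7 + 3 + 6 + 7 = 65 stones with no type reaching 8.
The next stone forces some type to 8, so 65 + 1 = 66.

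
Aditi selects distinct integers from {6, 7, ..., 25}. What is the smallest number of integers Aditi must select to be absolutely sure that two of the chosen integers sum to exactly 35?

13

Group the elements by complementary pair {x, 35−x}: {10,25}, {11,24}, {12,23}, …, giving 8 two-element pairs and 4 integers whose partner 35−x falls outside [6,25].
By the pigeonhole principle, treating each of those 12 groups as a pigeonhole, one can pick one integer per group — 12 integers — with no two summing to 35.
The 13th integer lands in an occupied pair, forcing a sum of 35.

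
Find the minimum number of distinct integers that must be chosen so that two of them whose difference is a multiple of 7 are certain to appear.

Integers whose pairwise differences are multiples of 7 are exactly those sharing a remainder mod 7. By pigeonhole, the 7 residue classes mod 7 are the pigeonholes.
With 7 integers one could put 1 in each residue class and have no class reach 2.
The 8th integer pushes some class to 2, so 7·1 + 1 = 8.

8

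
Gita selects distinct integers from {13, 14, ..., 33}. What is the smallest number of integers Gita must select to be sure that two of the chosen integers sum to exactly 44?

13

A set avoiding the sum 44 can contain at most one of each pair {x, 44−x}, plus the 3 elements whose complement lies outside the range or equal to its own complement.
The integers 22, …, 33 (12 of them) are such a set: any two sum to at least 22+23 = 45 > 44.
By the pigeonhole principle, any 13th integer completes one of the 9 pairs, so 13 choices force a sum of 44.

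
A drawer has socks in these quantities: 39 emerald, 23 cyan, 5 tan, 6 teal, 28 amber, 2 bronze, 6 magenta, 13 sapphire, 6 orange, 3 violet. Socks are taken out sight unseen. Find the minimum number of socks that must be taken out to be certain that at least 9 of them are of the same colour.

By pigeonhole, put each drawn sock into a box by colour. The largest draw with every box below 9 takes min(count, 8) from each colour; colours with fewer than 8 contribute all they have.
Σ min(cᵢ, 8) = 8 + 8 + 5 + 6 + 8 + 2 + 6 + 8 + 6 + 3 = 60.
Draw number 60 + 1 = 61 must push one box to 9.

61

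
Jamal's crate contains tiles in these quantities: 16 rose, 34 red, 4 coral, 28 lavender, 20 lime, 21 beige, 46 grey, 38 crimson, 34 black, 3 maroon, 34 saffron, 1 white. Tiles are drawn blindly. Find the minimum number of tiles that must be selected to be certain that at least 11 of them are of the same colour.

The 12 colours are the holes; the tiles drawn are the pigeons.
To avoid 11 of any one colour, the worst case takes at most 10 of each colour, or every tile of a colour that has fewer than 10.
That gives 10 + 10 + 4 + 10 + 10 + 10 + 10 + 10 + 10 + 3 + 10 + 1 = 98 tiles with no colour reaching 11.
The next tile forces some colour to 11, so 98 + 1 = 99.

99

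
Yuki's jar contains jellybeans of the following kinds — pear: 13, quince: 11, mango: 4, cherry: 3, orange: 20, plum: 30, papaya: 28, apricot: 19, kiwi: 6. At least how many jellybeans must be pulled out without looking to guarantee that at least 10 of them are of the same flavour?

An adversary could hand out at most 9 jellybeans per flavour (mango, cherry, kiwi run out sooner): 9 + 9 + 4 + 3 + 9 + 9 + 9 + 9 + 6 = 67 jellybeans and still no flavour has 10.
One more jellybean lands in a flavour already at 9, so 68 draws are enough and 67 are not.

68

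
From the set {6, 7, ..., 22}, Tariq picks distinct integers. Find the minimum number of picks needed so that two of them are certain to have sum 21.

Group the elements by complementary pair {x, 21−x}: {6,15}, {7,14}, {8,13}, …, giving 5 two-element pairs and 7 integers whose partner 21−x falls outside [6,22].
Treating each of those 12 groups as a pigeonhole, one can pick one integer per group — 12 integers — with no two summing to 21.
The 13th integer lands in an occupied pair, forcing a sum of 21.

13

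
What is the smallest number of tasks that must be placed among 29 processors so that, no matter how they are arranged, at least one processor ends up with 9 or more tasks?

233

With 232 tasks one could put exactly 8 in each of the 29 processors, and no processor would reach 9.
By the pigeonhole principle, one more task must land in a processor that already has 8, giving it 9.
So 29 × 8 + 1 = 233 tasks are required.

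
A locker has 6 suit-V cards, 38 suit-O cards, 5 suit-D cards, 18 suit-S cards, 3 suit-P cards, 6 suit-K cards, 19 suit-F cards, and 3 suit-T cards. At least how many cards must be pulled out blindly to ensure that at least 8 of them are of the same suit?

An adversary could hand out at most 7 cards per suit (5 suits run out sooner): 6 + 7 + 5 + 7 + 3 + 6 + 7 + 3 = 44 cards and still no suit has 8.
By pigeonhole, one more card lands in a suit already at 7, so 45 draws are enough and 44 are not.

45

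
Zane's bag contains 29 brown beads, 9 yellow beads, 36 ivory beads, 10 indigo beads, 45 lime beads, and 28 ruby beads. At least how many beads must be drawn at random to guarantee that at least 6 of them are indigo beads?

153

In the worst case for collecting indigo beads, every non-indigo bead comes out first.
There are 29 + 9 + 36 + 45 + 28 = 147 non-indigo beads altogether.
After those, each further bead must be indigo, so 147 + 6 = 153 draws guarantee 6 indigo beads.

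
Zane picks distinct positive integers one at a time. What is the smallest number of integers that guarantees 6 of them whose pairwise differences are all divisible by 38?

Integers whose pairwise differences are multiples of 38 are exactly those sharing a remainder mod 38. By the pigeonhole principle, the 38 residue classes mod 38 are the pigeonholes.
With 190 integers one could put 5 in each residue class and have no class reach 6.
The 191st integer pushes some class to 6, so 38·5 + 1 = 191.

191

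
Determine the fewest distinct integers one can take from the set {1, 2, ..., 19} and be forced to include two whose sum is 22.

12

A set avoiding the sum 22 can contain at most one of each pair {x, 22−x}, plus the 3 elements whose complement lies outside the range or equal to its own complement.
The integers 1, …, 11 (11 of them) are such a set: any two sum to at least 1+2 = 3 and at most 10+11 = 21 < 22.
By the pigeonhole principle, any 12th integer completes one of the 8 pairs, so 12 choices force a sum of 22.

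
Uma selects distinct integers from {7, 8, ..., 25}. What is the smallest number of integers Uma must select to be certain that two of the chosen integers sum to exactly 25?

A set avoiding the sum 25 can contain at most one of each pair {x, 25−x}, plus the 7 elements whose complement lies outside the range.
The integers 13, …, 25 (13 of them) are such a set: any two sum to at least 13+14 = 27 > 25.
By the pigeonhole principle, any 14th integer completes one of the 6 pairs, so 14 choices force a sum of 25.

14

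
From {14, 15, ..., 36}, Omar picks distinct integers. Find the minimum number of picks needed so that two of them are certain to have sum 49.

Two chosen integers sum to 49 exactly when both halves of some pair {x, 49−x} with 14 ≤ x ≤ 49−x ≤ 35 are chosen — 11 such pairs.
The remaining 1 element (those with no distinct partner in range) can never complete a 49-sum, so the worst case takes all of them and one from each pair: 1 + 11 = 12.
By the pigeonhole principle, the 13th integer has to be the second member of some pair, so 12 + 1 = 13.

13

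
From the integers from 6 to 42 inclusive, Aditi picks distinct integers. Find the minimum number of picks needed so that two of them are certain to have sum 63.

A set avoiding the sum 63 can contain at most one of each pair {x, 63−x}, plus the 15 elements whose complement lies outside the range.
The integers 6, …, 31 (26 of them) are such a set: any two sum to at least 6+7 = 13 and at most 30+31 = 61 < 63.
By the pigeonhole principle, any 27th integer completes one of the 11 pairs, so 27 choices force a sum of 63.

27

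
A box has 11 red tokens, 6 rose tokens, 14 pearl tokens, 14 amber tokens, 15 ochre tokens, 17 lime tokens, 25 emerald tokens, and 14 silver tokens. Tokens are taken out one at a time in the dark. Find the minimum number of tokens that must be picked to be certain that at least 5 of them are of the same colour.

Pigeonhole: the 8 colours are the holes; the tokens drawn are the pigeons.
To avoid 5 of any one colour, the worst case takes at most 4 of each colour.
That gives 4 + 4 + 4 + 4 + 4 + 4 + 4 + 4 = 32 tokens with no colour reaching 5.
The next token forces some colour to 5, so 32 + 1 = 33.

33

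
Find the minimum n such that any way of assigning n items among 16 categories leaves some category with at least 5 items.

With 64 items one could put exactly 4 in each of the 16 categories, and no category would reach 5.
By pigeonhole, one more item must land in a category that already has 4, giving it 5.
So 16 × 4 + 1 = 65 items are required.

65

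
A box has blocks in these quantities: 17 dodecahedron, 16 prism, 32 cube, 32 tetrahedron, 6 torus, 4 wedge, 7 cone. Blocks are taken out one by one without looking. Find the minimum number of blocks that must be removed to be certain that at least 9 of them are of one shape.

An adversary could hand out at most 8 blocks per shape (torus, wedge, cone run out sooner): 8 + 8 + 8 + 8 + 6 + 4 + 7 = 49 blocks and still no shape has 9.
Pigeonhole: one more block lands in a shape already at 8, so 50 draws are enough and 49 are not.

50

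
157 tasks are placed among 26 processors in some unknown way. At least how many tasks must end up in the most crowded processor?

By pigeonhole, the 26 processors are the holes and the 157 tasks are the pigeons.
If every processor held at most 6 tasks, the total would be at most 26 × 6 = 156, which is less than 157.
So some processor holds at least ⌈157/26⌉ = 7 tasks.

7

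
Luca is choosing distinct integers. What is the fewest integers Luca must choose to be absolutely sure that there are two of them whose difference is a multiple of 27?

Integers whose pairwise differences are multiples of 27 are exactly those sharing a remainder mod 27. The 27 residue classes mod 27 are the pigeonholes.
With 27 integers one could put 1 in each residue class and have no class reach 2.
The 28th integer pushes some class to 2, so 27·1 + 1 = 28.

28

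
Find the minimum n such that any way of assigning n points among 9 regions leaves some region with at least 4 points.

With 27 points one could put exactly 3 in each of the 9 regions, and no region would reach 4.
Pigeonhole: one more point must land in a region that already has 3, giving it 4.
So 9 × 3 + 1 = 28 points are required.

28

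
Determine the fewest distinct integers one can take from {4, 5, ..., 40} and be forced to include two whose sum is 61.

A set avoiding the sum 61 can contain at most one of each pair {x, 61−x}, plus the 17 elements whose complement lies outside the range.
The integers 4, …, 30 (27 of them) are such a set: any two sum to at least 4+5 = 9 and at most 29+30 = 59 < 61.
Any 28th integer completes one of the 10 pairs, so 28 choices force a sum of 61.

28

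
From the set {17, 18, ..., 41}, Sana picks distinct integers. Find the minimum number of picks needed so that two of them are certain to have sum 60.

15

A set avoiding the sum 60 can contain at most one of each pair {x, 60−x}, plus the 3 elements whose complement lies outside the range or equal to its own complement.
The integers 17, …, 30 (14 of them) are such a set: any two sum to at least 17+18 = 35 and at most 29+30 = 59 < 60.
By pigeonhole, any 15th integer completes one of the 11 pairs, so 15 choices force a sum of 60.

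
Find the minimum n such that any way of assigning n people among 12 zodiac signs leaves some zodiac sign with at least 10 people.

With 108 people one could put exactly 9 in each of the 12 zodiac signs, and no zodiac sign would reach 10.
One more person must land in a zodiac sign that already has 9, giving it 10.
So 12 × 9 + 1 = 109 people are required.

109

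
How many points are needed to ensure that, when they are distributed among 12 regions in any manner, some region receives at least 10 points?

With 108 points one could put exactly 9 in each of the 12 regions, and no region would reach 10.
One more point must land in a region that already has 9, giving it 10.
So 12 × 9 + 1 = 109 points are required.

109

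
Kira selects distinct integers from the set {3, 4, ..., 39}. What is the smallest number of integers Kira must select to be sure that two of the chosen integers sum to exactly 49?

23

Two chosen integers sum to 49 exactly when both halves of some pair {x, 49−x} with 10 ≤ x ≤ 49−x ≤ 39 are chosen — 15 such pairs.
The remaining 7 elements (those with no distinct partner in range) can never complete a 49-sum, so the worst case takes all of them and one from each pair: 7 + 15 = 22.
The 23rd integer has to be the second member of some pair, so 22 + 1 = 23.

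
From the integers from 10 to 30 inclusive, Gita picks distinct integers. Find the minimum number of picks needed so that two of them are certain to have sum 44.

14

Group the elements by complementary pair {x, 44−x}: {14,30}, {15,29}, {16,28}, …, giving 8 two-element pairs, the single value 22 (it cannot pair with itself since the integers are distinct), and 4 integers whose partner 44−x falls outside [10,30].
Treating each of those 13 groups as a pigeonhole, one can pick one integer per group — 13 integers — with no two summing to 44.
The 14th integer lands in an occupied pair, forcing a sum of 44.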